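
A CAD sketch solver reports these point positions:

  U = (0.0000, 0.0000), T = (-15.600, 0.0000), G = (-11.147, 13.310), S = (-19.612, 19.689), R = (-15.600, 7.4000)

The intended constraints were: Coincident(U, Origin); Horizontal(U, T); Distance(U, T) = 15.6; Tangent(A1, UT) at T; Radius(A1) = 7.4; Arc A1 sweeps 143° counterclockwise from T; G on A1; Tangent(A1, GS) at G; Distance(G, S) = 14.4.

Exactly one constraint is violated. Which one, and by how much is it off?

Distance(G, S) = 14.4 — off by 3.80.

U = (0.00, 0.00) ✓; U.y = 0.00, T.y = 0.00 ✓; |UT| = 15.60 ✓; ∠(RT, TU) = 90.00° ✓; |RT| = 7.400 ✓; bearing(R→G) − bearing(R→T) = 143.0° ✓; |RG| = 7.400 ✓; ∠(RG, GS) = 90.00° ✓; |GS| = 10.60 ✗.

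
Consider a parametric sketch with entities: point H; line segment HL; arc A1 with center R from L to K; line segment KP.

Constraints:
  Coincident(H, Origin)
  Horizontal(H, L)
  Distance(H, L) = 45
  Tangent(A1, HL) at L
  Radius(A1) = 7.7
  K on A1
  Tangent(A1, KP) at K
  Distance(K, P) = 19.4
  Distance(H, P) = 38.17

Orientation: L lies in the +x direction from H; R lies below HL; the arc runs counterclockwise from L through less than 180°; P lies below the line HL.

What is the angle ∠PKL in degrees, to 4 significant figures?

146.0°

Checks: |RK| = 7.700 ✓; ∠(RK, KP) = 90.00° ✓; |KP| = 19.40 ✓; |HP| = 38.17 ✓.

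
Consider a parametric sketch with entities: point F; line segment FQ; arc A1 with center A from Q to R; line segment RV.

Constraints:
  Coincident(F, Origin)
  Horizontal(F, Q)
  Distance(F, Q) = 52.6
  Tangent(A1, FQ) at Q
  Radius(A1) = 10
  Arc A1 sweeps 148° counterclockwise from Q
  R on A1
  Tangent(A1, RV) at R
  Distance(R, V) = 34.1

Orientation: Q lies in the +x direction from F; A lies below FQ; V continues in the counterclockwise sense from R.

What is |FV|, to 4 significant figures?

84.53

F is at the origin; FQ is horizontal with |FQ| = 52.6 and Q on the +x side, so Q = (52.60, 0.000). Since A1 is tangent to FQ there, AQ ⟂ FQ, so A = Q + (0, -10) = (52.60, -10.00). On A1, Q sits at bearing 90° from A; a 148° counterclockwise sweep puts R at bearing 238°, so R = A + 10.0·(cos 238°, sin 238°) = (47.30, -18.48). The tangent condition forces AR to be normal to RV, so RV runs along (−sin 238°, cos 238°); with |RV| = 34.1, V = (76.22, -36.55). Then |FV| = |V − F| = 84.53.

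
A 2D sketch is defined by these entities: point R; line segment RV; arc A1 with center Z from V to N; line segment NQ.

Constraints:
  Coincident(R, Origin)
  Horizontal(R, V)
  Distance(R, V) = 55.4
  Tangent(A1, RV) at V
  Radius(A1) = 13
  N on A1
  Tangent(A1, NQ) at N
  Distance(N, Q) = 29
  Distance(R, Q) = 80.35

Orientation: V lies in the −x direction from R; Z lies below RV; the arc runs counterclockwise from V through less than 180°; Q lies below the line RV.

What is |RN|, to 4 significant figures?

69.61

R is at the origin; RV is horizontal with |RV| = 55.4 and V on the −x side, so V = (-55.40, 0.000). The tangent condition forces ZV to be normal to RV, so Z = V + (0, -13) = (-55.40, -13.00). Since ZN ⟂ NQ (tangency), |ZQ| = √(13.0² + 29.0²) = 31.78 regardless of where N sits on A1. So Q lies on both circle(R, 80.35) and circle(Z, 31.78); the below-RV intersection is Q = (-68.54, -41.94). N is the foot of the tangent from Q: N = (-68.40, -12.94).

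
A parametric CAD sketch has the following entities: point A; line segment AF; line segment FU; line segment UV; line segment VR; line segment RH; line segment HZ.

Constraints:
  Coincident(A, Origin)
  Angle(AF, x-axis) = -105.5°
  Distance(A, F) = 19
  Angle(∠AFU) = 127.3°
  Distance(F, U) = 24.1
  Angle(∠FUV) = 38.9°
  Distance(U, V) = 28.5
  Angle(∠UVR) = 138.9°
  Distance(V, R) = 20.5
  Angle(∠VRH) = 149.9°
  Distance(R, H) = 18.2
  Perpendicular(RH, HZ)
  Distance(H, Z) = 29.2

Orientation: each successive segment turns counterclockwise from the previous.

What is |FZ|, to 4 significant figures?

25.21

∠VRH = 149.9° gives RH at 159.5° from the x-axis; with |RH| = 18.2, H = (-19.72, 13.20). RH ⟂ HZ, so HZ runs at -110.5°; with |HZ| = 29.2, Z = (-29.95, -14.15). Then |FZ| = |Z − F| = 25.21.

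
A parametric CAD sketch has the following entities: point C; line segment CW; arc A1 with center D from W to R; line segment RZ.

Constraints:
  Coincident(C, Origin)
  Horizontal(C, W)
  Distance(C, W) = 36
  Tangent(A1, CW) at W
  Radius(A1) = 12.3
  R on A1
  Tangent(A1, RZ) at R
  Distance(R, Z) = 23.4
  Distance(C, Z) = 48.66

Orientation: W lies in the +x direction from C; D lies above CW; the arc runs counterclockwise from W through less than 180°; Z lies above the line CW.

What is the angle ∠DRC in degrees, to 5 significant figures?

16.220°

Checks: |DW| = 12.30 ✓; |DR| = 12.30 ✓; ∠(DR, RZ) = 90.00° ✓; |RZ| = 23.40 ✓; |CZ| = 48.66 ✓.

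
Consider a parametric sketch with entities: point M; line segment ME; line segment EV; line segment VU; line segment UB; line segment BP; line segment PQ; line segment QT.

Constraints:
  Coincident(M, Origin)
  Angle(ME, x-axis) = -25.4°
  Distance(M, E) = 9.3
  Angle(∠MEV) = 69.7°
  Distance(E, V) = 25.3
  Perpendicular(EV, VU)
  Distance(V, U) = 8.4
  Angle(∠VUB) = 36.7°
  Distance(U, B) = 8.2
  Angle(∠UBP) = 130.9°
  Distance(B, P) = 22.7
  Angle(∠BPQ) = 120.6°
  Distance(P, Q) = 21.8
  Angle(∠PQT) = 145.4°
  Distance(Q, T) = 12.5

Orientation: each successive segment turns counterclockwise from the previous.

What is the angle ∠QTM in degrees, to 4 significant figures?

46.98°

M is at the origin; ME runs at -25.4° with length 9.3, so E = (8.401, -3.989). ∠MEV = 69.7° gives EV at 84.90° from the x-axis; with |EV| = 25.3, V = (10.65, 21.21). EV is perpendicular to VU, so VU runs at 174.9°; with |VU| = 8.4, U = (2.283, 21.96). ∠VUB = 36.7° gives UB at -41.80° from the x-axis; with |UB| = 8.2, B = (8.396, 16.49). ∠UBP = 130.9° gives BP at 7.300° from the x-axis; with |BP| = 22.7, P = (30.91, 19.38). ∠BPQ = 120.6° gives PQ at 66.70° from the x-axis; with |PQ| = 21.8, Q = (39.54, 39.40). ∠PQT = 145.4° gives QT at 101.3° from the x-axis; with |QT| = 12.5, T = (37.09, 51.66). Then cos ∠QTM = TQ·TM / (|TQ||TM|), giving 46.98°.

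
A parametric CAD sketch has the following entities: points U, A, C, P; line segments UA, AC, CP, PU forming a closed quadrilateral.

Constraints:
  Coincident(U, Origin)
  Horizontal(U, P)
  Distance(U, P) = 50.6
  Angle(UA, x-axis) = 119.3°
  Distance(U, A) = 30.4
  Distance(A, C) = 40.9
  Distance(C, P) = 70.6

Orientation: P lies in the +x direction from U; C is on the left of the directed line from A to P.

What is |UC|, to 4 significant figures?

59.32

U is at the origin; U and P share the same y with |UP| = 50.6 and P in +x, so P = (50.6, 0). UA runs at 119.3° with |UA| = 30.4, so A = (-14.88, 26.51). C is determined by |AC| = 40.9 and |CP| = 70.6 together: it lies at the intersection of circle(A, 40.9) and circle(P, 70.6). With |AP| = 70.64, the foot of the radical line on AP is 11.88 from A and the perpendicular offset is √(40.9² − 11.88²) = 39.14. Taking the left-of-AP solution: C = (10.82, 58.33).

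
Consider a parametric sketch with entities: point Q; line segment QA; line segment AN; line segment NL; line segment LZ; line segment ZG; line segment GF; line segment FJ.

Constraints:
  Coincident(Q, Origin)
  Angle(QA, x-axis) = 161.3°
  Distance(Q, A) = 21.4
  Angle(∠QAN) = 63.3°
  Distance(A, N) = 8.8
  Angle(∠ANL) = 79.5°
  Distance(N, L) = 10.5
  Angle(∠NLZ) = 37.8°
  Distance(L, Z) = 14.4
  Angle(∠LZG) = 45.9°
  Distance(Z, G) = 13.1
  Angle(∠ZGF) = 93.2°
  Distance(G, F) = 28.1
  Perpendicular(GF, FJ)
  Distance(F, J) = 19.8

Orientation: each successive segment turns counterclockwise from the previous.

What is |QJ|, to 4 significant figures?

23.16

∠ZGF = 93.2° gives GF at 21.60° from the x-axis; with |GF| = 28.1, F = (8.943, 4.690). GF ⟂ FJ, so FJ runs at 111.6°; with |FJ| = 19.8, J = (1.654, 23.10). Then |QJ| = |J − Q| = 23.16.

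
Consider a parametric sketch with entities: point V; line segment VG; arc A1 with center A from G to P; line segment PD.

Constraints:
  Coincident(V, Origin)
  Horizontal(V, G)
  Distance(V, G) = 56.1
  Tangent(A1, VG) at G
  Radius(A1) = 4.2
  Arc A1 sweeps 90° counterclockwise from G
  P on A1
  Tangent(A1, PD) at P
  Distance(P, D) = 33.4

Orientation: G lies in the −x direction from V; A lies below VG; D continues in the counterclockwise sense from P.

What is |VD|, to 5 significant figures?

71.062

On A1, G sits at bearing 90° from A; a 90° counterclockwise sweep puts P at bearing 180°, so P = A + 4.2·(cos 180°, sin 180°) = (-60.300, -4.2000). A1 meets PD tangentially, so AP is at right angles to PD, so PD runs along (−sin 180°, cos 180°); with |PD| = 33.4, D = (-60.300, -37.600). Then |VD| = |D − V| = 71.062.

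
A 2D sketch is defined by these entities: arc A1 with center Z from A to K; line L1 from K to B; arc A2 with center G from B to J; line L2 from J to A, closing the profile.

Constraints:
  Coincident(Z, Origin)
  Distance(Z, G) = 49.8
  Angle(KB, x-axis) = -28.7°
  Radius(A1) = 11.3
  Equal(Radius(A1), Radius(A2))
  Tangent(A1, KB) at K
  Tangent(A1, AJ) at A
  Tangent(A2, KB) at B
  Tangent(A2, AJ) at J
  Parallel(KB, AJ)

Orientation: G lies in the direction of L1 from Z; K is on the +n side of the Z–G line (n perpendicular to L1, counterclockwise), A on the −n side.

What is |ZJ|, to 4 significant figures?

51.07

The slot axis is L1's direction at -28.7°, so u = (cos -28.7°, sin -28.7°) = (0.8771, -0.4802) and n = (−sin -28.7°, cos -28.7°) = (0.4802, 0.8771). Z is at the origin and G lies 49.8 along u from Z, so G = 49.8·u = (43.68, -23.92). Tangency of A1 to both parallel lines with radius 11.3 puts K and A at Z ± 11.3·n: K = (5.427, 9.912), A = (-5.427, -9.912). Equal radii place B and J the same way about G: B = G + 11.3·n = (49.11, -14.00), J = G − 11.3·n = (38.26, -33.83). Then |ZJ| = |J − Z| = 51.07.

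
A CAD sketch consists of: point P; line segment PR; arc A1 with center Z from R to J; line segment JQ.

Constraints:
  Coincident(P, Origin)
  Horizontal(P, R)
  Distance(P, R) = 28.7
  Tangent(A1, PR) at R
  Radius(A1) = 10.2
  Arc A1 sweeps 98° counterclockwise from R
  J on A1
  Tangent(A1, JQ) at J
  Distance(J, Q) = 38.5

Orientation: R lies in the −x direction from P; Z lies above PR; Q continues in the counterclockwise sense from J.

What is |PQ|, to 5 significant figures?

55.213

P is at the origin; P and R share the same y with |PR| = 28.7 and R on the −x side, so R = (-28.700, 0.0000). Since A1 is tangent to PR there, ZR ⟂ PR, so Z = R + (0, 10.2) = (-28.700, 10.200). On A1, R sits at bearing -90° from Z; a 98° counterclockwise sweep puts J at bearing 8°, so J = Z + 10.2·(cos 8°, sin 8°) = (-18.599, 11.620). The tangent condition forces ZJ to be normal to JQ, so JQ runs along (−sin 8°, cos 8°); with |JQ| = 38.5, Q = (-23.957, 49.745). Then |PQ| = |Q − P| = 55.213.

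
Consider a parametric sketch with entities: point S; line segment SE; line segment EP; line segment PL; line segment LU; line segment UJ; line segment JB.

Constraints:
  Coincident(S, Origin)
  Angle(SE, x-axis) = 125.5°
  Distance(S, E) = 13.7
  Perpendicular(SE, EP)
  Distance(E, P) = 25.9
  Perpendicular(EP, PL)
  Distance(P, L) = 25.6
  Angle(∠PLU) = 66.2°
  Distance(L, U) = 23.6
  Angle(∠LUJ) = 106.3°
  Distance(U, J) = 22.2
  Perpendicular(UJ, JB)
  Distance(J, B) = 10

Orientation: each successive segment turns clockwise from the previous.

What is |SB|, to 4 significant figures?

25.08

S is at the origin; SE runs at 125.5° with length 13.7, so E = (-7.956, 11.15). The perpendicularity gives EP at right angles to SE, so EP runs at 35.50°; with |EP| = 25.9, P = (13.13, 26.19). The perpendicularity gives PL at right angles to EP, so PL runs at -54.50°; with |PL| = 25.6, L = (28.00, 5.352). ∠PLU = 66.2° gives LU at -168.3° from the x-axis; with |LU| = 23.6, U = (4.886, 0.5665). ∠LUJ = 106.3° gives UJ at 118.0° from the x-axis; with |UJ| = 22.2, J = (-5.536, 20.17). UJ ⟂ JB, so JB runs at 28.00°; with |JB| = 10.0, B = (3.294, 24.86). Then |SB| = |B − S| = 25.08.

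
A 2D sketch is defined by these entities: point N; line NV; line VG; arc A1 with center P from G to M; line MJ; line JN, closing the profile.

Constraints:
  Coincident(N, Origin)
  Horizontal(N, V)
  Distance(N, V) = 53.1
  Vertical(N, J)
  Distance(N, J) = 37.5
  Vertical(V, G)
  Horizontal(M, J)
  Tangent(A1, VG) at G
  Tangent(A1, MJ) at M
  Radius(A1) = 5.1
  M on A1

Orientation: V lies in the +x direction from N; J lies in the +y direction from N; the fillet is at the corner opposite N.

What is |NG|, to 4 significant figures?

62.20

The virtual corner opposite N is at (53.10, 37.50). Tangency of A1 to VG means the radius PG is perpendicular to VG and tangency of A1 to MJ means the radius PM is perpendicular to MJ, with radius 5.1, so the center P sits 5.1 in from both sides at P = (48.00, 32.40). That places the tangent points at G = (53.10, 32.40) on VG and M = (48.00, 37.50) on MJ. Then |NG| = |G − N| = 62.20.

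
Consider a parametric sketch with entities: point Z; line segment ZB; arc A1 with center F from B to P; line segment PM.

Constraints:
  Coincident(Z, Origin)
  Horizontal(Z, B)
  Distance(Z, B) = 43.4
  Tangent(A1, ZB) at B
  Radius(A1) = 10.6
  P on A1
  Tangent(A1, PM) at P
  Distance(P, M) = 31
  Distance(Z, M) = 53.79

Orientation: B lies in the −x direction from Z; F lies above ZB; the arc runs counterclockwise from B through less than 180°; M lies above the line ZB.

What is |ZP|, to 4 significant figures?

34.57

Checks: |FP| = 10.60 ✓; ∠(FP, PM) = 90.00° ✓; |PM| = 31.00 ✓; |ZM| = 53.79 ✓.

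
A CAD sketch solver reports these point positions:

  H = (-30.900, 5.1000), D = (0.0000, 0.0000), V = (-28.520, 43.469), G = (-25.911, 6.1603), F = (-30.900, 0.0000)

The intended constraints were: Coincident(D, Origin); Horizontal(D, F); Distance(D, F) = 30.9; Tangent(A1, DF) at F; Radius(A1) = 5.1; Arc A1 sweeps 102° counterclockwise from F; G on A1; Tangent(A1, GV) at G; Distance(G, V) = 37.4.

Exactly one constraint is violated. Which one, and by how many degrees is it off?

Tangent(A1, GV) at G — off by 8.00°.

D = (0.00, 0.00) ✓; D.y = 0.00, F.y = 0.00 ✓; |DF| = 30.90 ✓; ∠(HF, FD) = 90.00° ✓; |HF| = 5.100 ✓; bearing(H→G) − bearing(H→F) = 102.0° ✓; |HG| = 5.100 ✓; ∠(HG, GV) = 98.00° ✗; |GV| = 37.40 ✓.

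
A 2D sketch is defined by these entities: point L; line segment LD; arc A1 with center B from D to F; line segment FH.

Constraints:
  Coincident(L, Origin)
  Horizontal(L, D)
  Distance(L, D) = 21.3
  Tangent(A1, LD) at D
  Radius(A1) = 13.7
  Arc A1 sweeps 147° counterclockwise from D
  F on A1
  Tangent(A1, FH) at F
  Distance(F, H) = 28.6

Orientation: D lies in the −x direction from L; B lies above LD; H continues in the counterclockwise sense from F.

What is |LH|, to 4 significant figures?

55.61

On A1, D sits at bearing -90° from B; a 147° counterclockwise sweep puts F at bearing 57°, so F = B + 13.7·(cos 57°, sin 57°) = (-13.84, 25.19). The tangent condition forces BF to be normal to FH, so FH runs along (−sin 57°, cos 57°); with |FH| = 28.6, H = (-37.82, 40.77). Then |LH| = |H − L| = 55.61.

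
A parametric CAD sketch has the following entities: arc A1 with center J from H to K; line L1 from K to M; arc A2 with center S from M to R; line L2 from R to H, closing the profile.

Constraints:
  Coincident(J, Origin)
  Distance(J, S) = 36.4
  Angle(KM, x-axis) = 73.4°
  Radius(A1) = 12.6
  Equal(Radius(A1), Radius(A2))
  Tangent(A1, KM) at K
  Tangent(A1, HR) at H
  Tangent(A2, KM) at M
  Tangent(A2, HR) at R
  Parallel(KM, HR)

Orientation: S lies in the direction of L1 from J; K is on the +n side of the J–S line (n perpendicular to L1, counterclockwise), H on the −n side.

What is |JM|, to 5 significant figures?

38.519

The slot axis is L1's direction at 73.4°, so u = (cos 73.4°, sin 73.4°) = (0.28569, 0.95832) and n = (−sin 73.4°, cos 73.4°) = (-0.95832, 0.28569). J is at the origin and S lies 36.4 along u from J, so S = 36.4·u = (10.399, 34.883). Tangency of A1 to both parallel lines with radius 12.6 puts K and H at J ± 12.6·n: K = (-12.075, 3.5997), H = (12.075, -3.5997). Equal radii place M and R the same way about S: M = S + 12.6·n = (-1.6758, 38.483), R = S − 12.6·n = (22.474, 31.283). Then |JM| = |M − J| = 38.519.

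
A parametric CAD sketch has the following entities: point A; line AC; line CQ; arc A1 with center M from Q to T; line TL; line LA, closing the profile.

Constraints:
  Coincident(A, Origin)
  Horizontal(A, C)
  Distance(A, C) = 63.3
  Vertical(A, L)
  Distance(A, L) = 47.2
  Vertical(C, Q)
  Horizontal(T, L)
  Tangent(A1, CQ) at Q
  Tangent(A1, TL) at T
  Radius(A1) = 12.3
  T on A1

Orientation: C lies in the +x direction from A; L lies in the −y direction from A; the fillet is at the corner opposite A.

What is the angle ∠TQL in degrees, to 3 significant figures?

34.0°

The virtual corner opposite A is at (63.3, -47.2). A1 meets CQ tangentially, so MQ is at right angles to CQ and the tangent condition forces MT to be normal to TL, with radius 12.3, so the center M sits 12.3 in from both sides at M = (51.0, -34.9). That places the tangent points at Q = (63.3, -34.9) on CQ and T = (51.0, -47.2) on TL. Then cos ∠TQL = QT·QL / (|QT||QL|), giving 34.0°.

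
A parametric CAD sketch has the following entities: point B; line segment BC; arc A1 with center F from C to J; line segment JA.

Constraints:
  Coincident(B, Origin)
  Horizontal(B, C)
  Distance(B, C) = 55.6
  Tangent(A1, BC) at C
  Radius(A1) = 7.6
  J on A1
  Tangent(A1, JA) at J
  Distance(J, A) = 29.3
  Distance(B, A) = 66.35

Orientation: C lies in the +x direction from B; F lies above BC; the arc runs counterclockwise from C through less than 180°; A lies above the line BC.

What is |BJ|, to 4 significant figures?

63.64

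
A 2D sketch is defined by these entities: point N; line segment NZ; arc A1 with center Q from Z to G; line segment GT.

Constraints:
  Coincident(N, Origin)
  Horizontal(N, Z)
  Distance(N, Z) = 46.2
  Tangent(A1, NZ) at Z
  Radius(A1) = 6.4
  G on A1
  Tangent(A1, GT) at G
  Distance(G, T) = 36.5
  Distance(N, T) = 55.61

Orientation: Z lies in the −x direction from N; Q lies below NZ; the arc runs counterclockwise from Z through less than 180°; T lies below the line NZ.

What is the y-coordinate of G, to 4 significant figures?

-9.147

N is at the origin; N and Z share the same y with |NZ| = 46.2 and Z on the −x side, so Z = (-46.20, 0.000). Tangency of A1 to NZ means the radius QZ is perpendicular to NZ, so Q = Z + (0, -6.4) = (-46.20, -6.400). Since QG ⟂ GT (tangency), |QT| = √(6.4² + 36.5²) = 37.06 regardless of where G sits on A1. So T lies on both circle(N, 55.61) and circle(Q, 37.06); the below-NZ intersection is T = (-36.32, -42.11). G is the foot of the tangent from T: G = (-51.98, -9.147).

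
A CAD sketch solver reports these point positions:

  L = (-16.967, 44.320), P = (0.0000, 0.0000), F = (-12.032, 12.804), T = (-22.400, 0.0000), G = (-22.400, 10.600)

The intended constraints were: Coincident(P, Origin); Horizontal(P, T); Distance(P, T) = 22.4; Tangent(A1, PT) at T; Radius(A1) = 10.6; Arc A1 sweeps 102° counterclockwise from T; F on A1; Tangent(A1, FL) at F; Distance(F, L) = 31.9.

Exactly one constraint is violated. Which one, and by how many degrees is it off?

Tangent(A1, FL) at F — off by 3.10°.

P = (0.00, 0.00) ✓; P.y = 0.00, T.y = 0.00 ✓; |PT| = 22.40 ✓; ∠(GT, TP) = 90.00° ✓; |GT| = 10.60 ✓; bearing(G→F) − bearing(G→T) = 102.0° ✓; |GF| = 10.60 ✓; ∠(GF, FL) = 93.10° ✗; |FL| = 31.90 ✓.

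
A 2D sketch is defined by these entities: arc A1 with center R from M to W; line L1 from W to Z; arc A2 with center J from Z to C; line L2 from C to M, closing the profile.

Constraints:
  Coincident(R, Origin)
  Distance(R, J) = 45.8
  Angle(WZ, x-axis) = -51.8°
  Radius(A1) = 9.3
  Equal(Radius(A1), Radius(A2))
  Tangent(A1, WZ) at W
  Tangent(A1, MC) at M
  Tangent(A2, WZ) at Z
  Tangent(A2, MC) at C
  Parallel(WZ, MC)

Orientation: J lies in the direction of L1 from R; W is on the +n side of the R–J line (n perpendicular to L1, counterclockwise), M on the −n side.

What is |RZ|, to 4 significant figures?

46.73

Tangency of A1 to both parallel lines with radius 9.3 puts W and M at R ± 9.3·n: W = (7.308, 5.751), M = (-7.308, -5.751). Equal radii place Z and C the same way about J: Z = J + 9.3·n = (35.63, -30.24), C = J − 9.3·n = (21.01, -41.74). Then |RZ| = |Z − R| = 46.73.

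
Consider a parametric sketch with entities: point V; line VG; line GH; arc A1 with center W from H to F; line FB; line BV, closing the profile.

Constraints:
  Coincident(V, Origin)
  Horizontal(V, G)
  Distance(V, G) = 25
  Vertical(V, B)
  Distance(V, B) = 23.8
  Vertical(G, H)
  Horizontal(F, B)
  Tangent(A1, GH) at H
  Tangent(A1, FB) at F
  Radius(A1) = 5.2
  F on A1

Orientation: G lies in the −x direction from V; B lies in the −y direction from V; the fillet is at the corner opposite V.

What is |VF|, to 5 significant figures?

30.959

V is at the origin; V and G share the same y with |VG| = 25.0 and G on the −x side, so G = (-25.000, 0.0000). VB is vertical with |VB| = 23.8 and B on the −y side, so B = (0.0000, -23.800). The virtual corner opposite V is at (-25.000, -23.800). Tangency of A1 to GH means the radius WH is perpendicular to GH and tangency of A1 to FB means the radius WF is perpendicular to FB, with radius 5.2, so the center W sits 5.2 in from both sides at W = (-19.800, -18.600). That places the tangent points at H = (-25.000, -18.600) on GH and F = (-19.800, -23.800) on FB. Then |VF| = |F − V| = 30.959.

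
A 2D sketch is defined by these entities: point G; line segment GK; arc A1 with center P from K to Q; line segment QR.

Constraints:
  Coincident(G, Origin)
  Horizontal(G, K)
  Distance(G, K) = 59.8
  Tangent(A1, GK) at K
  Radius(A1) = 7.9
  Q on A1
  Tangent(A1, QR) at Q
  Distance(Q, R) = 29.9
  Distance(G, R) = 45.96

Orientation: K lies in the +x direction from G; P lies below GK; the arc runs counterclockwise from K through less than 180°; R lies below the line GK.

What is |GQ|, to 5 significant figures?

53.395

G is at the origin; G and K share the same y with |GK| = 59.8 and K on the +x side, so K = (59.800, 0.0000). Tangency of A1 to GK means the radius PK is perpendicular to GK, so P = K + (0, -7.9) = (59.800, -7.9000). Since PQ ⟂ QR (tangency), |PR| = √(7.9² + 29.9²) = 30.926 regardless of where Q sits on A1. So R lies on both circle(G, 45.96) and circle(P, 30.926); the below-GK intersection is R = (36.375, -28.092). Q is the foot of the tangent from R: Q = (53.285, -3.4324).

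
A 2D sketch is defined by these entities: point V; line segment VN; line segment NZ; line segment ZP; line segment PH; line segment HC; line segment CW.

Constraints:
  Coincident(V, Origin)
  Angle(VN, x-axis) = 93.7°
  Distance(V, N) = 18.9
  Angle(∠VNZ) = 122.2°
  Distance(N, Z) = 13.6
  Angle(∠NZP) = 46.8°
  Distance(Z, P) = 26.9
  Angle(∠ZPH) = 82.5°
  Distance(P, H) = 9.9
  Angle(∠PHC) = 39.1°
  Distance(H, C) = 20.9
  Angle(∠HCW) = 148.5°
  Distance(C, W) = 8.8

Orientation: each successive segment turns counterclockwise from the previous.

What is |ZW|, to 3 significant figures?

22.3

V is at the origin; VN runs at 93.7° with length 18.9, so N = (-1.22, 18.9). ∠VNZ = 122.2° gives NZ at 152° from the x-axis; with |NZ| = 13.6, Z = (-13.2, 25.3). ∠NZP = 46.8° gives ZP at -75.3° from the x-axis; with |ZP| = 26.9, P = (-6.35, -0.670). ∠ZPH = 82.5° gives PH at 22.2° from the x-axis; with |PH| = 9.9, H = (2.82, 3.07). ∠PHC = 39.1° gives HC at 163° from the x-axis; with |HC| = 20.9, C = (-17.2, 9.15). ∠HCW = 148.5° gives CW at -165° from the x-axis; with |CW| = 8.8, W = (-25.7, 6.93). Then |ZW| = |W − Z| = 22.3.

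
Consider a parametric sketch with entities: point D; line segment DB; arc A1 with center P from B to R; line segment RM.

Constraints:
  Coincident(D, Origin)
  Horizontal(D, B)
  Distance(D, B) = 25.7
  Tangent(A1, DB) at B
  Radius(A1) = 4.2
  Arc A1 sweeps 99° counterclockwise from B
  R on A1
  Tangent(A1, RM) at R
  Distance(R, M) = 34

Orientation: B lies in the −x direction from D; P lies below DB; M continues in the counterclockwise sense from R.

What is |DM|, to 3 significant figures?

45.6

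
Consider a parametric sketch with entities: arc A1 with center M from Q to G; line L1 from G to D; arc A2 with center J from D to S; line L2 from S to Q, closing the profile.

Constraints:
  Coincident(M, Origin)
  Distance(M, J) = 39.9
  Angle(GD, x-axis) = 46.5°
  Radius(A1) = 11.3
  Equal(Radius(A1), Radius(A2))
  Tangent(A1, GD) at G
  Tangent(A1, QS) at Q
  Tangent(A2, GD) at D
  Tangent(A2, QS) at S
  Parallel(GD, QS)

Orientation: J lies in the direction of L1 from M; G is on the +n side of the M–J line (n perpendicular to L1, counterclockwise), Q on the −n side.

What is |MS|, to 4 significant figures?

41.47

The slot axis is L1's direction at 46.5°, so u = (cos 46.5°, sin 46.5°) = (0.6884, 0.7254) and n = (−sin 46.5°, cos 46.5°) = (-0.7254, 0.6884). M is at the origin and J lies 39.9 along u from M, so J = 39.9·u = (27.47, 28.94). Tangency of A1 to both parallel lines with radius 11.3 puts G and Q at M ± 11.3·n: G = (-8.197, 7.778), Q = (8.197, -7.778). Equal radii place D and S the same way about J: D = J + 11.3·n = (19.27, 36.72), S = J − 11.3·n = (35.66, 21.16). Then |MS| = |S − M| = 41.47.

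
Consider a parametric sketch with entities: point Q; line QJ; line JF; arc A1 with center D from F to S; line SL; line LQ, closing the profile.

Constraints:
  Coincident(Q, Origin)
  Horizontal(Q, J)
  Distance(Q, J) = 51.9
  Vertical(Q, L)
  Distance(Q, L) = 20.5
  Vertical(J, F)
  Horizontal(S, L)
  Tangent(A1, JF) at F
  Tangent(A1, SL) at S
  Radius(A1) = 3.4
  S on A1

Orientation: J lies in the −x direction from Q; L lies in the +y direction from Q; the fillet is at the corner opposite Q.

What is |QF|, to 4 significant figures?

54.64

Q is at the origin; Q and J share the same y with |QJ| = 51.9 and J on the −x side, so J = (-51.90, 0.000). QL is vertical with |QL| = 20.5 and L on the +y side, so L = (0.000, 20.50). The virtual corner opposite Q is at (-51.90, 20.50). A1 meets JF tangentially, so DF is at right angles to JF and tangency of A1 to SL means the radius DS is perpendicular to SL, with radius 3.4, so the center D sits 3.4 in from both sides at D = (-48.50, 17.10). That places the tangent points at F = (-51.90, 17.10) on JF and S = (-48.50, 20.50) on SL. Then |QF| = |F − Q| = 54.64.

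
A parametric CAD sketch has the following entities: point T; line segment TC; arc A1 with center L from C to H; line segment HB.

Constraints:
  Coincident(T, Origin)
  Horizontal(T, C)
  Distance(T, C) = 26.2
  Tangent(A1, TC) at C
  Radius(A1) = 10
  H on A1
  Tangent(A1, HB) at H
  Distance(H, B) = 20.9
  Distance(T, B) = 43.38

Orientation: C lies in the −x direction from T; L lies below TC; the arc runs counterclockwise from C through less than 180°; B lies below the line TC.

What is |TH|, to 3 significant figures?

38.0

Checks: T.y = 0.00, C.y = 0.00 ✓; |LH| = 10.00 ✓; ∠(LH, HB) = 90.00° ✓; |HB| = 20.90 ✓; |TB| = 43.38 ✓.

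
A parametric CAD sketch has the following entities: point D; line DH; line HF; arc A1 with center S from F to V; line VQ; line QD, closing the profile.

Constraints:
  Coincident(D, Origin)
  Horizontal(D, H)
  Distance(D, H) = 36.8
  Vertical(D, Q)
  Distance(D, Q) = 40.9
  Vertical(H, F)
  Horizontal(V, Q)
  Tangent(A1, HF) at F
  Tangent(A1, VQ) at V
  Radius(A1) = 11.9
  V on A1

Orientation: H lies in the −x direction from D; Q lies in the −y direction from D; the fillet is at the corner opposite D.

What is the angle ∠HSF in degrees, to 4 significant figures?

67.69°

D is at the origin; D and H share the same y with |DH| = 36.8 and H on the −x side, so H = (-36.80, 0.000). DQ is vertical with |DQ| = 40.9 and Q on the −y side, so Q = (0.000, -40.90). The virtual corner opposite D is at (-36.80, -40.90). Since A1 is tangent to HF there, SF ⟂ HF and the tangent condition forces SV to be normal to VQ, with radius 11.9, so the center S sits 11.9 in from both sides at S = (-24.90, -29.00). That places the tangent points at F = (-36.80, -29.00) on HF and V = (-24.90, -40.90) on VQ. Then cos ∠HSF = SH·SF / (|SH||SF|), giving 67.69°.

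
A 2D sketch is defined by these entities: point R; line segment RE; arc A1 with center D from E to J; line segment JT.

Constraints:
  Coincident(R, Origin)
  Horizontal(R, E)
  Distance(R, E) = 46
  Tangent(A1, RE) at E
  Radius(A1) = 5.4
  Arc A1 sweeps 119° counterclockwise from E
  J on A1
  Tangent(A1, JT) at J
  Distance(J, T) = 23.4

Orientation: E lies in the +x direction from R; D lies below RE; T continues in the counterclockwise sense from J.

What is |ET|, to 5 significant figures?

29.244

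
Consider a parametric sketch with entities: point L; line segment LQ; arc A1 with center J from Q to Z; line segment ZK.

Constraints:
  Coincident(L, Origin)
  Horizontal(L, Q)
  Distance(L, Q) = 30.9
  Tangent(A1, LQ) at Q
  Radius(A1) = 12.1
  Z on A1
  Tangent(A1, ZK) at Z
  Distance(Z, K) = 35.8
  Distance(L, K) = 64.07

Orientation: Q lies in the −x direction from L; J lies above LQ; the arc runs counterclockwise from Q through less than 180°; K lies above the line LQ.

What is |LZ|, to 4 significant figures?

28.59

Checks: |JZ| = 12.10 ✓; ∠(JZ, ZK) = 90.00° ✓; |ZK| = 35.80 ✓; |LK| = 64.07 ✓.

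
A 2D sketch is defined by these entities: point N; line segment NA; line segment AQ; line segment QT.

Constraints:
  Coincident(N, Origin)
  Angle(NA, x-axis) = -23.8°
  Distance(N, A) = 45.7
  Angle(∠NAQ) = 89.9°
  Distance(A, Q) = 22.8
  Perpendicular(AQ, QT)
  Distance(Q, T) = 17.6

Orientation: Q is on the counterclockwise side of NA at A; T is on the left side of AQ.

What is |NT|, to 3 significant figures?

36.1

N is at the origin; NA runs at -23.8° with length 45.7, so A = 45.7·(cos -23.8°, sin -23.8°) = (41.8, -18.4). ∠NAQ = 89.9°, so AQ runs at -23.8° + (180° − 89.9°) = 66.3° from the x-axis; with |AQ| = 22.8, Q = A + 22.8·(cos 66.3°, sin 66.3°) = (51.0, 2.44). AQ ⟂ QT; with |QT| = 17.6 on the left of AQ, T = Q + 17.6·(-0.916, 0.402) = (34.9, 9.51). Then |NT| = |T − N| = 36.1.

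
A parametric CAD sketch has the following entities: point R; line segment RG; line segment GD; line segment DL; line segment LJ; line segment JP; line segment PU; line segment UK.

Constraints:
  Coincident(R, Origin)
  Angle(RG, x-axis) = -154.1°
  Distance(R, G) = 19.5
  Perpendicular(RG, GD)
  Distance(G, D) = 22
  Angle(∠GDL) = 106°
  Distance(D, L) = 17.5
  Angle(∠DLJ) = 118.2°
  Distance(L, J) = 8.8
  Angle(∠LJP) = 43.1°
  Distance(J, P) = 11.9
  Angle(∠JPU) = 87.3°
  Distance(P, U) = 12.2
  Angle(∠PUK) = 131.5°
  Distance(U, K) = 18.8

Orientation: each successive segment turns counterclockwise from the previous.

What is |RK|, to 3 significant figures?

45.0

R is at the origin; RG runs at -154.1° with length 19.5, so G = (-17.5, -8.52). RG is perpendicular to GD, so GD runs at -64.1°; with |GD| = 22.0, D = (-7.93, -28.3). ∠GDL = 106.0° gives DL at 9.90° from the x-axis; with |DL| = 17.5, L = (9.31, -25.3). ∠DLJ = 118.2° gives LJ at 71.7° from the x-axis; with |LJ| = 8.8, J = (12.1, -16.9). ∠LJP = 43.1° gives JP at -151° from the x-axis; with |JP| = 11.9, P = (1.62, -22.6). ∠JPU = 87.3° gives PU at -58.7° from the x-axis; with |PU| = 12.2, U = (7.96, -33.1). ∠PUK = 131.5° gives UK at -10.2° from the x-axis; with |UK| = 18.8, K = (26.5, -36.4). Then |RK| = |K − R| = 45.0.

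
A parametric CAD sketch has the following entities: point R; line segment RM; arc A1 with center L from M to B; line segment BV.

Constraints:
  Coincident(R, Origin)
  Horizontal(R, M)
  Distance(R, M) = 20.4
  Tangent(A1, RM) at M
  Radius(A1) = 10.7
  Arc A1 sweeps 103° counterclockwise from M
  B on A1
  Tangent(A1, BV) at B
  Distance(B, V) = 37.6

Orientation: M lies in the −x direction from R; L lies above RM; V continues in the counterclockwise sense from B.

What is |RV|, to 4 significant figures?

53.05

R is at the origin; R and M share the same y with |RM| = 20.4 and M on the −x side, so M = (-20.40, 0.000). The tangent condition forces LM to be normal to RM, so L = M + (0, 10.7) = (-20.40, 10.70). On A1, M sits at bearing -90° from L; a 103° counterclockwise sweep puts B at bearing 13°, so B = L + 10.7·(cos 13°, sin 13°) = (-9.974, 13.11). A1 meets BV tangentially, so LB is at right angles to BV, so BV runs along (−sin 13°, cos 13°); with |BV| = 37.6, V = (-18.43, 49.74). Then |RV| = |V − R| = 53.05.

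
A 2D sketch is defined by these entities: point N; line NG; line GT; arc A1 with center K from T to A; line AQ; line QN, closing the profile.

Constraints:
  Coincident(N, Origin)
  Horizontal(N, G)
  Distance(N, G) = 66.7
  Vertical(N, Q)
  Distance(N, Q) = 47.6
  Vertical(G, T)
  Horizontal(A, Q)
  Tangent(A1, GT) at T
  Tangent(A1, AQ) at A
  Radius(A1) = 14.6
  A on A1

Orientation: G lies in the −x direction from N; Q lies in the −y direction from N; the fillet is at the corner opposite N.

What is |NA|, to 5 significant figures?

70.570

The virtual corner opposite N is at (-66.700, -47.600). Tangency of A1 to GT means the radius KT is perpendicular to GT and the tangent condition forces KA to be normal to AQ, with radius 14.6, so the center K sits 14.6 in from both sides at K = (-52.100, -33.000). That places the tangent points at T = (-66.700, -33.000) on GT and A = (-52.100, -47.600) on AQ. Then |NA| = |A − N| = 70.570.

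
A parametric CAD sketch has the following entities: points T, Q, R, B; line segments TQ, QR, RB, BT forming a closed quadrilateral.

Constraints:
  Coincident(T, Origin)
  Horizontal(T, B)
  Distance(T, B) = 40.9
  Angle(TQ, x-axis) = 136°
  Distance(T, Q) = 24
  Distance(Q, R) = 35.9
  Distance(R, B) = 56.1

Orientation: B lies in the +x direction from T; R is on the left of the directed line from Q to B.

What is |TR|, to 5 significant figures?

44.382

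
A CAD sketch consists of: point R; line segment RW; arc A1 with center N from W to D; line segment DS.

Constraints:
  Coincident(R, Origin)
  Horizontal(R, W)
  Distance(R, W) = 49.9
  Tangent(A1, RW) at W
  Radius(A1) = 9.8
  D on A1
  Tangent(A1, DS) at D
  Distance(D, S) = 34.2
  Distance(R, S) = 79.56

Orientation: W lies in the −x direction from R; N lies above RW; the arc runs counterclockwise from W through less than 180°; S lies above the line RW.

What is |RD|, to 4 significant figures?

46.60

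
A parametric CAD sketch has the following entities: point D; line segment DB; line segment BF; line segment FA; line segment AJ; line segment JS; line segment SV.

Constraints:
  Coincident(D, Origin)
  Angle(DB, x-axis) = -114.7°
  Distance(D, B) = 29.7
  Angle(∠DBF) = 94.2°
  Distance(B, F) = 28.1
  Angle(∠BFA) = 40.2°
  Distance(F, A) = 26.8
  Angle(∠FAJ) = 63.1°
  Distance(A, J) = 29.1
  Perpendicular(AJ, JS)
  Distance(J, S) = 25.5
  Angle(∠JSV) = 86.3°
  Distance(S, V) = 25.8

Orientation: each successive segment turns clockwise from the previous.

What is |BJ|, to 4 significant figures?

11.06

∠BFA = 40.2° gives FA at 19.70° from the x-axis; with |FA| = 26.8, A = (-13.50, -8.108). ∠FAJ = 63.1° gives AJ at -97.20° from the x-axis; with |AJ| = 29.1, J = (-17.15, -36.98). Then |BJ| = |J − B| = 11.06.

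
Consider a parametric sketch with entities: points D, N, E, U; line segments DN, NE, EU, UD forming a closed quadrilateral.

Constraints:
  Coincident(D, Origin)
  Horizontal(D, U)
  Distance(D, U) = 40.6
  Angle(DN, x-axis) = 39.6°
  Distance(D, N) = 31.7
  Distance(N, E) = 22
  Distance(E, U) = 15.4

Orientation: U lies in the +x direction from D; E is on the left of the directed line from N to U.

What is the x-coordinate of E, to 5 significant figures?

45.682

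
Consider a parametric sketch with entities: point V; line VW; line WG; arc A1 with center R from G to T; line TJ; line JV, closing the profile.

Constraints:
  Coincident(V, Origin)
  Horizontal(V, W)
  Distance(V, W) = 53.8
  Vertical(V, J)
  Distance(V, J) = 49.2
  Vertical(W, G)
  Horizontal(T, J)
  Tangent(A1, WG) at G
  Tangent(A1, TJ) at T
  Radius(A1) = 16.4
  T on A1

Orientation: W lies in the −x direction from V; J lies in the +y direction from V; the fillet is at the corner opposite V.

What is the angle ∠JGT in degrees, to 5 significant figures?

28.047°

V is at the origin; VW is horizontal with |VW| = 53.8 and W on the −x side, so W = (-53.800, 0.0000). VJ is vertical with |VJ| = 49.2 and J on the +y side, so J = (0.0000, 49.200). The virtual corner opposite V is at (-53.800, 49.200). The tangent condition forces RG to be normal to WG and tangency of A1 to TJ means the radius RT is perpendicular to TJ, with radius 16.4, so the center R sits 16.4 in from both sides at R = (-37.400, 32.800). That places the tangent points at G = (-53.800, 32.800) on WG and T = (-37.400, 49.200) on TJ. Then cos ∠JGT = GJ·GT / (|GJ||GT|), giving 28.047°.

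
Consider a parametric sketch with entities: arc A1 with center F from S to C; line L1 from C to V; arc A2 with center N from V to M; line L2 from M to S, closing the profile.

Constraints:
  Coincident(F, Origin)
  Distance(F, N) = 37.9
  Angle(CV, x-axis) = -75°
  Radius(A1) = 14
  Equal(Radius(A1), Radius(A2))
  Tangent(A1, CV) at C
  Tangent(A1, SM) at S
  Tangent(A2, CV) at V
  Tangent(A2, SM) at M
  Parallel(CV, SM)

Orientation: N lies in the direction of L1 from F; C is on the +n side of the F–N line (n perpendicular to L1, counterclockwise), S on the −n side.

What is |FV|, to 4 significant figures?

40.40

Tangency of A1 to both parallel lines with radius 14.0 puts C and S at F ± 14.0·n: C = (13.52, 3.623), S = (-13.52, -3.623). Equal radii place V and M the same way about N: V = N + 14.0·n = (23.33, -32.99), M = N − 14.0·n = (-3.714, -40.23). Then |FV| = |V − F| = 40.40.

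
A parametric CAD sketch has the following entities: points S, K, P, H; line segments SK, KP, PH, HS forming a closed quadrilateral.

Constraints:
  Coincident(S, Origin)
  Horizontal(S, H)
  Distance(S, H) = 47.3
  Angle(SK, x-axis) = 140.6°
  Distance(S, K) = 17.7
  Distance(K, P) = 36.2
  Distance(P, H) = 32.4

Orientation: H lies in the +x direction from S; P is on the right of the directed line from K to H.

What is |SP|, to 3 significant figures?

18.6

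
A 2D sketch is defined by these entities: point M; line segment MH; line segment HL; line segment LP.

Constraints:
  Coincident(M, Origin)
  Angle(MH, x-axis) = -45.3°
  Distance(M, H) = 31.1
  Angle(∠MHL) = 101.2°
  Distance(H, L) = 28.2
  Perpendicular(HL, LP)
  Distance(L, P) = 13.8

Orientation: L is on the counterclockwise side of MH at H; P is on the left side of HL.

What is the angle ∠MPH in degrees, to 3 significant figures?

52.1°

M is at the origin; MH runs at -45.3° with length 31.1, so H = 31.1·(cos -45.3°, sin -45.3°) = (21.9, -22.1). ∠MHL = 101.2°, so HL runs at -45.3° + (180° − 101.2°) = 33.5° from the x-axis; with |HL| = 28.2, L = H + 28.2·(cos 33.5°, sin 33.5°) = (45.4, -6.54). HL ⟂ LP; with |LP| = 13.8 on the left of HL, P = L + 13.8·(-0.552, 0.834) = (37.8, 4.97). Then cos ∠MPH = PM·PH / (|PM||PH|), giving 52.1°.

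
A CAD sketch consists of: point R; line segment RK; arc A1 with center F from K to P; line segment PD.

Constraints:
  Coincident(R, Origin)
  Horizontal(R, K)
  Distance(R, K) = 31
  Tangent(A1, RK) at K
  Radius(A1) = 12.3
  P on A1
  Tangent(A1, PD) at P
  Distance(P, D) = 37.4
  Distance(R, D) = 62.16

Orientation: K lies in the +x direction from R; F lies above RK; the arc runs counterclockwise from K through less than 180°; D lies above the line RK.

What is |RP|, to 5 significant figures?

45.540

R is at the origin; R and K share the same y with |RK| = 31.0 and K on the +x side, so K = (31.000, 0.0000). Since A1 is tangent to RK there, FK ⟂ RK, so F = K + (0, 12.3) = (31.000, 12.300). Since FP ⟂ PD (tangency), |FD| = √(12.3² + 37.4²) = 39.371 regardless of where P sits on A1. So D lies on both circle(R, 62.16) and circle(F, 39.371); the above-RK intersection is D = (34.832, 51.484). P is the foot of the tangent from D: P = (43.003, 14.987).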